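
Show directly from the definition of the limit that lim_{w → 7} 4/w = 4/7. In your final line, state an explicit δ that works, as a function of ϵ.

Suppose ϵ > 0. We seek δ > 0 such that 0 < |w − 7| < δ implies |4/w − (4/7)| < ϵ.
|4/w − (4/7)| = 4·|7 − w|/(7·|w|) = 4|w − 7|/(7|w|).
Require δ ≤ 7/2 so that |w| > 7 − 7/2 = 7/2, hence 7|w| > 49/2.
Then |4/w − (4/7)| < 4|w − 7|/(49/2), which is < ϵ when |w − 7| < (49/8)ϵ.
Take δ = min(7/2, (49/8)ϵ). Then 0 < |w − 7| < δ gives both |w − 7| < 7/2 and |w − 7| < (49/8)ϵ, so |4/w − (4/7)| < ϵ.

δ = min(7/2, (49/8)ϵ)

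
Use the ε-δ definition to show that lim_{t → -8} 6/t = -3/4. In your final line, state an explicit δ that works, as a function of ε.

Let ε > 0 be given. We seek δ > 0 such that 0 < |t + 8| < δ implies |6/t + 3/4| < ε.
|6/t + 3/4| = 6·|-8 − t|/(8·|t|) = 6|t + 8|/(8|t|).
Require δ ≤ 4 so that |t| > 8 − 4 = 4, hence 8|t| > 32.
Then |6/t + 3/4| < 6|t + 8|/32, which is < ε when |t + 8| < (16/3)ε.
Take δ = min(4, (16/3)ε). Then 0 < |t + 8| < δ gives both |t + 8| < 4 and |t + 8| < (16/3)ε, so |6/t + 3/4| < ε.

δ = min(4, (16/3)ε)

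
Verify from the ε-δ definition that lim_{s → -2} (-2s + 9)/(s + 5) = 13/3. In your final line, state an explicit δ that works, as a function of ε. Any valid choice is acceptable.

Let ε > 0. We want δ > 0 with 0 < |s + 2| < δ ⇒ |(-2s + 9)/(s + 5) − (13/3)| < ε.
Combining over a common denominator, (-2s + 9)/(s + 5) − (13/3) = [(-2s + 9)·3 − 13·(s + 5)] / [3·(s + 5)] = -19(s + 2) / (3(s + 5)).
So |(-2s + 9)/(s + 5) − (13/3)| = 19|s + 2| / (3·|s + 5|).
Restrict δ ≤ 3/2. Then |s + 2| < 3/2 gives |s + 5| = |(s + 2) + 3| ≥ 3 − 3/2 = 3/2.
Hence |(-2s + 9)/(s + 5) − (13/3)| < 19|s + 2|/(3·(3/2)) = (38/9)|s + 2|, which is < ε once |s + 2| < (9/38)ε.
Take δ = min(3/2, (9/38)ε). Then 0 < |s + 2| < δ forces both bounds, so |(-2s + 9)/(s + 5) − (13/3)| < ε.

δ = min(3/2, (9/38)ε)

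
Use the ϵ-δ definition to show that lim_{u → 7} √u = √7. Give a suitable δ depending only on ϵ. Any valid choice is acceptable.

δ = min(7, √7·ϵ)

Fix ϵ > 0. We want δ > 0 such that 0 < |u − 7| < δ implies |√u − √7| < ϵ.
Rationalise: √u − √7 = (u − 7)/(√u + √7), so |√u − √7| = |u − 7|/(√u + √7).
Restrict δ ≤ 7 so that |u − 7| < 7 forces u > 0, and then √u + √7 > √7.
Hence |√u − √7| < |u − 7|/√7, which is < ϵ once |u − 7| < √7·ϵ.
Take δ = min(7, √7·ϵ). If 0 < |u − 7| < δ then u > 0 and |√u − √7| < |u − 7|/√7 < ϵ.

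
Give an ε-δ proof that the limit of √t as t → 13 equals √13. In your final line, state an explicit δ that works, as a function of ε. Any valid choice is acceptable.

δ = min(13, √13·ε)

Fix ε > 0. We want δ > 0 such that 0 < |t − 13| < δ implies |√t − √13| < ε.
Multiplying by the conjugate, |√t − √13| = |t − 13|/(√t + √13).
Restrict δ ≤ 13 so that |t − 13| < 13 forces t > 0, and then √t + √13 > √13.
Hence |√t − √13| < |t − 13|/√13, which is < ε once |t − 13| < √13·ε.
Take δ = min(13, √13·ε). If 0 < |t − 13| < δ then t > 0 and |√t − √13| < |t − 13|/√13 < ε.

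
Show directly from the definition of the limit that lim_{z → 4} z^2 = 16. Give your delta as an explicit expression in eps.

Let eps > 0 be given. We seek delta > 0 with 0 < |z − 4| < delta ⇒ |z^2 − 16| < eps.
Factor: z^2 − 16 = (z − 4)(z + 4), so |z^2 − 16| = |z − 4|·|z + 4|.
Restrict delta ≤ 1. Then |z − 4| < 1 gives |z| < 5, so by the triangle inequality |z + 4| ≤ 5 + 4 = 9.
Hence |z^2 − 16| ≤ 9|z − 4|, which is < eps once |z − 4| < eps/9.
Take delta = min(1, eps/9). If 0 < |z − 4| < delta then both bounds hold and |z^2 − 16| ≤ 9|z − 4| < 9·(eps/9) = eps.

delta = min(1, eps/9)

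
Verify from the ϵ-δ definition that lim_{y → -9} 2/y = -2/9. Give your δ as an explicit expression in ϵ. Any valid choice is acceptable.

δ = min(9/2, (81/4)ϵ)

Suppose ϵ > 0. We seek δ > 0 such that 0 < |y + 9| < δ implies |2/y + 2/9| < ϵ.
|2/y + 2/9| = 2·|-9 − y|/(9·|y|) = 2|y + 9|/(9|y|).
Require δ ≤ 9/2 so that |y| > 9 − 9/2 = 9/2, hence 9|y| > 81/2.
Then |2/y + 2/9| < 2|y + 9|/(81/2), which is < ϵ when |y + 9| < (81/4)ϵ.
Take δ = min(9/2, (81/4)ϵ). Then 0 < |y + 9| < δ gives both |y + 9| < 9/2 and |y + 9| < (81/4)ϵ, so |2/y + 2/9| < ϵ.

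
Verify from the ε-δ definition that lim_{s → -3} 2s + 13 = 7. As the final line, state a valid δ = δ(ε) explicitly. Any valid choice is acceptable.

δ = ε/2

Fix ε > 0. We need δ > 0 so that 0 < |s + 3| < δ implies |(2s + 13) − 7| < ε.
Since (2s + 13) − 7 = 2(s + 3), we have |(2s + 13) − 7| = 2|s + 3|.
Thus it suffices that |s + 3| < ε/2.
Take δ = ε/2. If 0 < |s + 3| < δ then |(2s + 13) − 7| = 2|s + 3| < 2·(ε/2) = ε.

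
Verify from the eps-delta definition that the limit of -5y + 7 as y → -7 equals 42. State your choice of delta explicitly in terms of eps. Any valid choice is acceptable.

delta = eps/5

Let eps > 0 be given. We need delta > 0 so that 0 < |y + 7| < delta implies |(-5y + 7) − 42| < eps.
Since (-5y + 7) − 42 = -5(y + 7), we have |(-5y + 7) − 42| = 5|y + 7|.
So 5|y + 7| < eps exactly when |y + 7| < eps/5.
Choosing delta = eps/5 gives |(-5y + 7) − 42| = 5|y + 7| < eps whenever |y + 7| < delta.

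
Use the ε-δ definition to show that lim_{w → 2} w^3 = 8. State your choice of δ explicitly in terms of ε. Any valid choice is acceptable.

Suppose ε > 0. We seek δ > 0 with 0 < |w − 2| < δ ⇒ |w^3 − 8| < ε.
Factor: w^3 − 8 = (w − 2)(w^2 + 2w + 4), so |w^3 − 8| = |w − 2|·|w^2 + 2w + 4|.
Impose δ ≤ 1 so that |w| < 3; then |w^2 + 2w + 4| ≤ 19.
Hence |w^3 − 8| ≤ 19|w − 2|, which is < ε once |w − 2| < ε/19.
Take δ = min(1, ε/19). If 0 < |w − 2| < δ then both bounds hold and |w^3 − 8| ≤ 19|w − 2| < 19·(ε/19) = ε.

δ = min(1, ε/19)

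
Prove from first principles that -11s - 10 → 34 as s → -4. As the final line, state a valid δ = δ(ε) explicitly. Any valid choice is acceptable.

Let ε > 0. We need δ > 0 so that 0 < |s + 4| < δ implies |(-11s - 10) − 34| < ε.
|(-11s - 10) − 34| = |-11s - 44| = 11|s + 4|.
Thus it suffices that |s + 4| < ε/11.
Choosing δ = ε/11 gives |(-11s - 10) − 34| = 11|s + 4| < ε whenever |s + 4| < δ.

δ = ε/11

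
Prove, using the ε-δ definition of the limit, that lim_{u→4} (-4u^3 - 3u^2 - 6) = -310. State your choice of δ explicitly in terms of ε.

Let ε > 0 be given. We want δ > 0 such that 0 < |u − 4| < δ implies |(-4u^3 - 3u^2 - 6) + 310| < ε.
(-4u^3 - 3u^2 - 6) + 310 = -4u^3 - 3u^2 + 304 = (u − 4)(-4u^2 - 19u - 76).
So |(-4u^3 - 3u^2 - 6) + 310| = |u − 4|·|-4u^2 - 19u - 76|.
Require δ ≤ 2. Then |u − 4| < 2 gives |u| < 6, and by the triangle inequality |-4u^2 - 19u - 76| ≤ 4·6^2 + 19·6 + 76 = 334.
Hence |(-4u^3 - 3u^2 - 6) + 310| ≤ 334|u − 4| < ε provided |u − 4| < ε/334.
Choosing δ = min(2, ε/334) ensures both conditions, hence |(-4u^3 - 3u^2 - 6) + 310| < ε.

δ = min(2, ε/334)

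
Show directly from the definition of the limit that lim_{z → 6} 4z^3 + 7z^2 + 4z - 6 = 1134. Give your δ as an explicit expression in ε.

Let ε > 0. We want δ > 0 such that 0 < |z − 6| < δ implies |(4z^3 + 7z^2 + 4z - 6) − 1134| < ε.
(4z^3 + 7z^2 + 4z - 6) − 1134 = 4z^3 + 7z^2 + 4z - 1140 = (z − 6)(4z^2 + 31z + 190).
So |(4z^3 + 7z^2 + 4z - 6) − 1134| = |z − 6|·|4z^2 + 31z + 190|.
Require δ ≤ 2. Then |z − 6| < 2 gives |z| < 8, and by the triangle inequality |4z^2 + 31z + 190| ≤ 4·8^2 + 31·8 + 190 = 694.
Hence |(4z^3 + 7z^2 + 4z - 6) − 1134| ≤ 694|z − 6| < ε provided |z − 6| < ε/694.
Take δ = min(2, ε/694). Then 0 < |z − 6| < δ gives both |z − 6| < 2 and |z − 6| < ε/694, so |(4z^3 + 7z^2 + 4z - 6) − 1134| < ε.

δ = min(2, ε/694)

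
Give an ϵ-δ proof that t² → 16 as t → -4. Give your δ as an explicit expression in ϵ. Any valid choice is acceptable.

Let ϵ > 0 be given. We seek δ > 0 with 0 < |t + 4| < δ ⇒ |t² − 16| < ϵ.
Factor: t² − 16 = (t + 4)(t - 4), so |t² − 16| = |t + 4|·|t - 4|.
Restrict δ ≤ 1. Then |t + 4| < 1 gives |t| < 5, so by the triangle inequality |t - 4| ≤ 5 + 4 = 9.
Hence |t² − 16| ≤ 9|t + 4|, which is < ϵ once |t + 4| < ϵ/9.
Take δ = min(1, ϵ/9). If 0 < |t + 4| < δ then both bounds hold and |t² − 16| ≤ 9|t + 4| < 9·(ϵ/9) = ϵ.

δ = min(1, ϵ/9)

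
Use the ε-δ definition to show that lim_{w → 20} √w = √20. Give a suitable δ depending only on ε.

Let ε > 0 be given. We want δ > 0 such that 0 < |w − 20| < δ implies |√w − √20| < ε.
Rationalise: √w − √20 = (w − 20)/(√w + √20), so |√w − √20| = |w − 20|/(√w + √20).
Restrict δ ≤ 20 so that |w − 20| < 20 forces w > 0, and then √w + √20 > √20.
Hence |√w − √20| < |w − 20|/√20, which is < ε once |w − 20| < √20·ε.
Take δ = min(20, √20·ε). If 0 < |w − 20| < δ then w > 0 and |√w − √20| < |w − 20|/√20 < ε.

δ = min(20, √20·ε)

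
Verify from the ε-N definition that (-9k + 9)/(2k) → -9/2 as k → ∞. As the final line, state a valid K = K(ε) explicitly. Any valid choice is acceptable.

Let ε > 0. For k ≥ 1, |(-9k + 9)/(2k) + 9/2| = |18|/(2(2k)) = 18/(2(2k)).
Since 2k ≥ 2k for k ≥ 1, this is ≤ 18/(2·2k) = (9/2)/k.
So |(-9k + 9)/(2k) + 9/2| < ε whenever k > (9/2)/ε.
Take K = (9/2)/ε. If k > K then |(-9k + 9)/(2k) + 9/2| ≤ (9/2)/k < ε.

K = (9/2)/ε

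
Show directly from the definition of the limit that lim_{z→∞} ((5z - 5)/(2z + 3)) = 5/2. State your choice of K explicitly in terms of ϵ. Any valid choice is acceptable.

Suppose ϵ > 0. We seek K > 0 such that z > K implies |(5z - 5)/(2z + 3) − (5/2)| < ϵ.
(5z - 5)/(2z + 3) − (5/2) = (2(5z - 5) − 5(2z + 3)) / (2(2z + 3)) = -25/(2(2z + 3)).
For z > 0 we have 2z + 3 > 2z, so |(5z - 5)/(2z + 3) − (5/2)| = 25/(2(2z + 3)) < 25/(2·2z) = (25/4)/z.
Thus |(5z - 5)/(2z + 3) − (5/2)| < ϵ whenever z > (25/4)/ϵ.
Take K = (25/4)/ϵ. If z > K then |(5z - 5)/(2z + 3) − (5/2)| < (25/4)/z < ϵ.

K = (25/4)/ϵ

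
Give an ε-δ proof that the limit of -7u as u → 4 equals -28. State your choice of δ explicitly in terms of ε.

Let ε > 0. We need δ > 0 so that 0 < |u − 4| < δ implies |(-7u) + 28| < ε.
|(-7u) + 28| = |-7u + 28| = 7|u − 4|.
Thus it suffices that |u − 4| < ε/7.
Take δ = ε/7. If 0 < |u − 4| < δ then |(-7u) + 28| = 7|u − 4| < 7·(ε/7) = ε.

δ = ε/7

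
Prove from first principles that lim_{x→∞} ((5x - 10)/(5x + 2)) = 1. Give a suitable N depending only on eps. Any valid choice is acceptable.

Fix eps > 0. We seek N > 0 such that x > N implies |(5x - 10)/(5x + 2) − 1| < eps.
(5x - 10)/(5x + 2) − 1 = (5(5x - 10) − 5(5x + 2)) / (5(5x + 2)) = -60/(5(5x + 2)).
For x > 0 we have 5x + 2 > 5x, so |(5x - 10)/(5x + 2) − 1| = 60/(5(5x + 2)) < 60/(5·5x) = (12/5)/x.
Thus |(5x - 10)/(5x + 2) − 1| < eps whenever x > (12/5)/eps.
Take N = (12/5)/eps. If x > N then |(5x - 10)/(5x + 2) − 1| < (12/5)/x < eps.

N = (12/5)/eps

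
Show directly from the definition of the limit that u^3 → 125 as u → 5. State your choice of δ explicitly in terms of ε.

Suppose ε > 0. We seek δ > 0 with 0 < |u − 5| < δ ⇒ |u^3 − 125| < ε.
Factor: u^3 − 125 = (u − 5)(u^2 + 5u + 25), so |u^3 − 125| = |u − 5|·|u^2 + 5u + 25|.
Restrict δ ≤ 1. Then |u − 5| < 1 gives |u| < 6, so by the triangle inequality |u^2 + 5u + 25| ≤ 6^2 + 5·6 + 25 = 91.
Hence |u^3 − 125| ≤ 91|u − 5|, which is < ε once |u − 5| < ε/91.
Take δ = min(1, ε/91). If 0 < |u − 5| < δ then both bounds hold and |u^3 − 125| ≤ 91|u − 5| < 91·(ε/91) = ε.

δ = min(1, ε/91)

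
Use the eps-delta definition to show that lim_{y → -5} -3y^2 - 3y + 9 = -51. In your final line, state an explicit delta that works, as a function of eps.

Fix eps > 0. We want delta > 0 such that 0 < |y + 5| < delta implies |(-3y^2 - 3y + 9) + 51| < eps.
(-3y^2 - 3y + 9) + 51 = -3y^2 - 3y + 60 = (y + 5)(-3y + 12).
So |(-3y^2 - 3y + 9) + 51| = |y + 5|·|-3y + 12|.
Assume first that |y + 5| < 1, so |y| < 6. Then |-3y + 12| ≤ 3·6 + 12 = 30.
Hence |(-3y^2 - 3y + 9) + 51| ≤ 30|y + 5| < eps provided |y + 5| < eps/30.
Take delta = min(1, eps/30). Then 0 < |y + 5| < delta gives both |y + 5| < 1 and |y + 5| < eps/30, so |(-3y^2 - 3y + 9) + 51| < eps.

delta = min(1, eps/30)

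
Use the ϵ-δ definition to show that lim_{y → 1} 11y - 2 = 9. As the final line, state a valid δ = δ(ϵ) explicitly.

Fix ϵ > 0. We need δ > 0 so that 0 < |y − 1| < δ implies |(11y - 2) − 9| < ϵ.
Since (11y - 2) − 9 = 11(y − 1), we have |(11y - 2) − 9| = 11|y − 1|.
So 11|y − 1| < ϵ exactly when |y − 1| < ϵ/11.
Choosing δ = ϵ/11 gives |(11y - 2) − 9| = 11|y − 1| < ϵ whenever |y − 1| < δ.

δ = ϵ/11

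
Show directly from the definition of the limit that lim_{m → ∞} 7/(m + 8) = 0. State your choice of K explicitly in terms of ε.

Let ε > 0 be given. For m ≥ 1, |7/(m + 8) − 0| = 7/(m + 8) ≤ 7/m.
We need 7/m < ε, i.e. m > 7/ε.
Take K = 7/ε. If m > K then |7/(m + 8)| ≤ 7/m < ε.

K = 7/ε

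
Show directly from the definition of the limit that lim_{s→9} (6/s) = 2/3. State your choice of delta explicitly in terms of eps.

Let eps > 0. We seek delta > 0 such that 0 < |s − 9| < delta implies |6/s − (2/3)| < eps.
|6/s − (2/3)| = 6·|9 − s|/(9·|s|) = 6|s − 9|/(9|s|).
Restrict delta ≤ 9/2. Then |s − 9| < 9/2 gives |s| > 9/2, so 9|s| > 81/2.
Then |6/s − (2/3)| < 6|s − 9|/(81/2), which is < eps when |s − 9| < (27/4)eps.
Take delta = min(9/2, (27/4)eps). Then 0 < |s − 9| < delta gives both |s − 9| < 9/2 and |s − 9| < (27/4)eps, so |6/s − (2/3)| < eps.

delta = min(9/2, (27/4)eps)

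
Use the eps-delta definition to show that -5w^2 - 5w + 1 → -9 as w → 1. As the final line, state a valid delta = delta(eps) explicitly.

Let eps > 0 be given. We want delta > 0 such that 0 < |w − 1| < delta implies |(-5w^2 - 5w + 1) + 9| < eps.
(-5w^2 - 5w + 1) + 9 = -5w^2 - 5w + 10 = (w − 1)(-5w - 10).
So |(-5w^2 - 5w + 1) + 9| = |w − 1|·|-5w - 10|.
Assume first that |w − 1| < 2, so |w| < 3. Then |-5w - 10| ≤ 5·3 + 10 = 25.
Hence |(-5w^2 - 5w + 1) + 9| ≤ 25|w − 1| < eps provided |w − 1| < eps/25.
Choosing delta = min(2, eps/25) ensures both conditions, hence |(-5w^2 - 5w + 1) + 9| < eps.

delta = min(2, eps/25)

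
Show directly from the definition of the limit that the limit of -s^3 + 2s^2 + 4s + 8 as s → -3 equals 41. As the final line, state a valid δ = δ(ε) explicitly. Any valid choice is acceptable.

δ = min(1, ε/47)

Let ε > 0 be given. We want δ > 0 such that 0 < |s + 3| < δ implies |(-s^3 + 2s^2 + 4s + 8) − 41| < ε.
(-s^3 + 2s^2 + 4s + 8) − 41 = -s^3 + 2s^2 + 4s - 33 = (s + 3)(-s^2 + 5s - 11).
So |(-s^3 + 2s^2 + 4s + 8) − 41| = |s + 3|·|-s^2 + 5s - 11|.
Assume first that |s + 3| < 1, so |s| < 4. Then |-s^2 + 5s - 11| ≤ 4^2 + 5·4 + 11 = 47.
Hence |(-s^3 + 2s^2 + 4s + 8) − 41| ≤ 47|s + 3| < ε provided |s + 3| < ε/47.
Take δ = min(1, ε/47). Then 0 < |s + 3| < δ gives both |s + 3| < 1 and |s + 3| < ε/47, so |(-s^3 + 2s^2 + 4s + 8) − 41| < ε.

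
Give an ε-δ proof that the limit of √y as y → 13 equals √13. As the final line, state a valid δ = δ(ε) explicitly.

Let ε > 0. We want δ > 0 such that 0 < |y − 13| < δ implies |√y − √13| < ε.
Rationalise: √y − √13 = (y − 13)/(√y + √13), so |√y − √13| = |y − 13|/(√y + √13).
Restrict δ ≤ 13 so that |y − 13| < 13 forces y > 0, and then √y + √13 > √13.
Hence |√y − √13| < |y − 13|/√13, which is < ε once |y − 13| < √13·ε.
Take δ = min(13, √13·ε). If 0 < |y − 13| < δ then y > 0 and |√y − √13| < |y − 13|/√13 < ε.

δ = min(13, √13·ε)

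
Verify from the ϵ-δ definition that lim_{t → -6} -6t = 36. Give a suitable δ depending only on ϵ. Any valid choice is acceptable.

Let ϵ > 0 be given. We need δ > 0 so that 0 < |t + 6| < δ implies |(-6t) − 36| < ϵ.
|(-6t) − 36| = |-6t - 36| = 6|t + 6|.
Thus it suffices that |t + 6| < ϵ/6.
Choosing δ = ϵ/6 gives |(-6t) − 36| = 6|t + 6| < ϵ whenever |t + 6| < δ.

δ = ϵ/6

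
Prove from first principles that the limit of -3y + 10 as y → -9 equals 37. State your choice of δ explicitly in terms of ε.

δ = ε/3

Fix ε > 0. We need δ > 0 so that 0 < |y + 9| < δ implies |(-3y + 10) − 37| < ε.
Since (-3y + 10) − 37 = -3(y + 9), we have |(-3y + 10) − 37| = 3|y + 9|.
Thus it suffices that |y + 9| < ε/3.
Take δ = ε/3. If 0 < |y + 9| < δ then |(-3y + 10) − 37| = 3|y + 9| < 3·(ε/3) = ε.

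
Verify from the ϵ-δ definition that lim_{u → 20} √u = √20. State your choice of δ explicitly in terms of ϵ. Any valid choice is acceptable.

δ = min(20, √20·ϵ)

Suppose ϵ > 0. We want δ > 0 such that 0 < |u − 20| < δ implies |√u − √20| < ϵ.
Rationalise: √u − √20 = (u − 20)/(√u + √20), so |√u − √20| = |u − 20|/(√u + √20).
Restrict δ ≤ 20 so that |u − 20| < 20 forces u > 0, and then √u + √20 > √20.
Hence |√u − √20| < |u − 20|/√20, which is < ϵ once |u − 20| < √20·ϵ.
Take δ = min(20, √20·ϵ). If 0 < |u − 20| < δ then u > 0 and |√u − √20| < |u − 20|/√20 < ϵ.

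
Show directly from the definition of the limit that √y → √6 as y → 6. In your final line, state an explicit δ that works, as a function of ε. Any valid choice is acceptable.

Suppose ε > 0. We want δ > 0 such that 0 < |y − 6| < δ implies |√y − √6| < ε.
Rationalise: √y − √6 = (y − 6)/(√y + √6), so |√y − √6| = |y − 6|/(√y + √6).
Restrict δ ≤ 6 so that |y − 6| < 6 forces y > 0, and then √y + √6 > √6.
Hence |√y − √6| < |y − 6|/√6, which is < ε once |y − 6| < √6·ε.
Take δ = min(6, √6·ε). If 0 < |y − 6| < δ then y > 0 and |√y − √6| < |y − 6|/√6 < ε.

δ = min(6, √6·ε)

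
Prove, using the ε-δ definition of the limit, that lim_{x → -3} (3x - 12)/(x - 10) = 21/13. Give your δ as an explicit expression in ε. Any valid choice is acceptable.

Let ε > 0. We want δ > 0 with 0 < |x + 3| < δ ⇒ |(3x - 12)/(x - 10) − (21/13)| < ε.
Combining over a common denominator, (3x - 12)/(x - 10) − (21/13) = [(3x - 12)·(-13) − (-21)·(x - 10)] / [(-13)·(x - 10)] = -18(x + 3) / ((-13)(x - 10)).
So |(3x - 12)/(x - 10) − (21/13)| = 18|x + 3| / (13·|x − 10|).
Restrict δ ≤ 13/2. Then |x + 3| < 13/2 gives |x − 10| = |(x + 3) + (-13)| ≥ 13 − 13/2 = 13/2.
Hence |(3x - 12)/(x - 10) − (21/13)| < 18|x + 3|/(13·(13/2)) = (36/169)|x + 3|, which is < ε once |x + 3| < (169/36)ε.
Take δ = min(13/2, (169/36)ε). Then 0 < |x + 3| < δ forces both bounds, so |(3x - 12)/(x - 10) − (21/13)| < ε.

δ = min(13/2, (169/36)ε)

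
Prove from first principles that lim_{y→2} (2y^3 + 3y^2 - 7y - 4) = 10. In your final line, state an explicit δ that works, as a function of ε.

δ = min(2, ε/67)

Fix ε > 0. We want δ > 0 such that 0 < |y − 2| < δ implies |(2y^3 + 3y^2 - 7y - 4) − 10| < ε.
(2y^3 + 3y^2 - 7y - 4) − 10 = 2y^3 + 3y^2 - 7y - 14 = (y − 2)(2y^2 + 7y + 7).
So |(2y^3 + 3y^2 - 7y - 4) − 10| = |y − 2|·|2y^2 + 7y + 7|.
Assume first that |y − 2| < 2, so |y| < 4. Then |2y^2 + 7y + 7| ≤ 2·4^2 + 7·4 + 7 = 67.
Hence |(2y^3 + 3y^2 - 7y - 4) − 10| ≤ 67|y − 2| < ε provided |y − 2| < ε/67.
Choosing δ = min(2, ε/67) ensures both conditions, hence |(2y^3 + 3y^2 - 7y - 4) − 10| < ε.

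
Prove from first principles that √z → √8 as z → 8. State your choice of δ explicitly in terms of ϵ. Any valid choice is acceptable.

δ = min(8, √8·ϵ)

Suppose ϵ > 0. We want δ > 0 such that 0 < |z − 8| < δ implies |√z − √8| < ϵ.
Multiplying by the conjugate, |√z − √8| = |z − 8|/(√z + √8).
Restrict δ ≤ 8 so that |z − 8| < 8 forces z > 0, and then √z + √8 > √8.
Hence |√z − √8| < |z − 8|/√8, which is < ϵ once |z − 8| < √8·ϵ.
Take δ = min(8, √8·ϵ). If 0 < |z − 8| < δ then z > 0 and |√z − √8| < |z − 8|/√8 < ϵ.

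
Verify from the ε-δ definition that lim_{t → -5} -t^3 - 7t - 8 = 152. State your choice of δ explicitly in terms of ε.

δ = min(1, ε/98)

Fix ε > 0. We want δ > 0 such that 0 < |t + 5| < δ implies |(-t^3 - 7t - 8) − 152| < ε.
(-t^3 - 7t - 8) − 152 = -t^3 - 7t - 160 = (t + 5)(-t^2 + 5t - 32).
So |(-t^3 - 7t - 8) − 152| = |t + 5|·|-t^2 + 5t - 32|.
Assume first that |t + 5| < 1, so |t| < 6. Then |-t^2 + 5t - 32| ≤ 6^2 + 5·6 + 32 = 98.
Hence |(-t^3 - 7t - 8) − 152| ≤ 98|t + 5| < ε provided |t + 5| < ε/98.
Choosing δ = min(1, ε/98) ensures both conditions, hence |(-t^3 - 7t - 8) − 152| < ε.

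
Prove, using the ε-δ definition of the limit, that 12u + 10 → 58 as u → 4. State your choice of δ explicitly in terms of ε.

Let ε > 0 be given. We need δ > 0 so that 0 < |u − 4| < δ implies |(12u + 10) − 58| < ε.
|(12u + 10) − 58| = |12u - 48| = 12|u − 4|.
Thus it suffices that |u − 4| < ε/12.
Take δ = ε/12. If 0 < |u − 4| < δ then |(12u + 10) − 58| = 12|u − 4| < 12·(ε/12) = ε.

δ = ε/12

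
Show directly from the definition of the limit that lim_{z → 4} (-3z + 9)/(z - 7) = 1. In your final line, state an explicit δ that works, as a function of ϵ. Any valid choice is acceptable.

δ = min(3/2, (3/8)ϵ)

Let ϵ > 0 be given. We want δ > 0 with 0 < |z − 4| < δ ⇒ |(-3z + 9)/(z - 7) − 1| < ϵ.
Combining over a common denominator, (-3z + 9)/(z - 7) − 1 = [(-3z + 9)·(-3) − (-3)·(z - 7)] / [(-3)·(z - 7)] = 12(z − 4) / ((-3)(z - 7)).
So |(-3z + 9)/(z - 7) − 1| = 12|z − 4| / (3·|z − 7|).
Require δ ≤ 3/2, so |z − 7| ≥ |-3| − |z − 4| > 3 − 3/2 = 3/2.
Hence |(-3z + 9)/(z - 7) − 1| < 12|z − 4|/(3·(3/2)) = (8/3)|z − 4|, which is < ϵ once |z − 4| < (3/8)ϵ.
Take δ = min(3/2, (3/8)ϵ). Then 0 < |z − 4| < δ forces both bounds, so |(-3z + 9)/(z - 7) − 1| < ϵ.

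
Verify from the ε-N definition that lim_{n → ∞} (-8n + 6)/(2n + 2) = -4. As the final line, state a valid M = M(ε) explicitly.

M = 7/ε

Fix ε > 0. For n ≥ 1, |(-8n + 6)/(2n + 2) + 4| = |28|/(2(2n + 2)) = 28/(2(2n + 2)).
Since 2n + 2 ≥ 2n for n ≥ 1, this is ≤ 28/(2·2n) = 7/n.
So |(-8n + 6)/(2n + 2) + 4| < ε whenever n > 7/ε.
Take M = 7/ε. If n > M then |(-8n + 6)/(2n + 2) + 4| ≤ 7/n < ε.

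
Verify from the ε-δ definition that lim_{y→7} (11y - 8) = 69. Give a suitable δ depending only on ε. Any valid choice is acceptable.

Fix ε > 0. We need δ > 0 so that 0 < |y − 7| < δ implies |(11y - 8) − 69| < ε.
Since (11y - 8) − 69 = 11(y − 7), we have |(11y - 8) − 69| = 11|y − 7|.
So 11|y − 7| < ε exactly when |y − 7| < ε/11.
Choosing δ = ε/11 gives |(11y - 8) − 69| = 11|y − 7| < ε whenever |y − 7| < δ.

δ = ε/11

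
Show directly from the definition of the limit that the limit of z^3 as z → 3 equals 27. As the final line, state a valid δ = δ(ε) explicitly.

δ = min(1, ε/37)

Suppose ε > 0. We seek δ > 0 with 0 < |z − 3| < δ ⇒ |z^3 − 27| < ε.
Factor: z^3 − 27 = (z − 3)(z^2 + 3z + 9), so |z^3 − 27| = |z − 3|·|z^2 + 3z + 9|.
Restrict δ ≤ 1. Then |z − 3| < 1 gives |z| < 4, so by the triangle inequality |z^2 + 3z + 9| ≤ 4^2 + 3·4 + 9 = 37.
Hence |z^3 − 27| ≤ 37|z − 3|, which is < ε once |z − 3| < ε/37.
Take δ = min(1, ε/37). If 0 < |z − 3| < δ then both bounds hold and |z^3 − 27| ≤ 37|z − 3| < 37·(ε/37) = ε.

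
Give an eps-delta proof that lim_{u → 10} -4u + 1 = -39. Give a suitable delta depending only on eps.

delta = eps/4

Let eps > 0. We need delta > 0 so that 0 < |u − 10| < delta implies |(-4u + 1) + 39| < eps.
Since (-4u + 1) + 39 = -4(u − 10), we have |(-4u + 1) + 39| = 4|u − 10|.
So 4|u − 10| < eps exactly when |u − 10| < eps/4.
Choosing delta = eps/4 gives |(-4u + 1) + 39| = 4|u − 10| < eps whenever |u − 10| < delta.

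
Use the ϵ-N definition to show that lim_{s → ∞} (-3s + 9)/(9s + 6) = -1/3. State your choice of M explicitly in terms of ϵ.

M = (11/9)/ϵ

Fix ϵ > 0. We seek M > 0 such that s > M implies |(-3s + 9)/(9s + 6) + 1/3| < ϵ.
(-3s + 9)/(9s + 6) + 1/3 = (9(-3s + 9) − (-3)(9s + 6)) / (9(9s + 6)) = 99/(9(9s + 6)).
For s > 0 we have 9s + 6 > 9s, so |(-3s + 9)/(9s + 6) + 1/3| = 99/(9(9s + 6)) < 99/(9·9s) = (11/9)/s.
Thus |(-3s + 9)/(9s + 6) + 1/3| < ϵ whenever s > (11/9)/ϵ.
Take M = (11/9)/ϵ. If s > M then |(-3s + 9)/(9s + 6) + 1/3| < (11/9)/s < ϵ.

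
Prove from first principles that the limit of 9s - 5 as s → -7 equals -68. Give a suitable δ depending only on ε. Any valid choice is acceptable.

δ = ε/9

Let ε > 0 be given. We need δ > 0 so that 0 < |s + 7| < δ implies |(9s - 5) + 68| < ε.
Since (9s - 5) + 68 = 9(s + 7), we have |(9s - 5) + 68| = 9|s + 7|.
Thus it suffices that |s + 7| < ε/9.
Take δ = ε/9. If 0 < |s + 7| < δ then |(9s - 5) + 68| = 9|s + 7| < 9·(ε/9) = ε.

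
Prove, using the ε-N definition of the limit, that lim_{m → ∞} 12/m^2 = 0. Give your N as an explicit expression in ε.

Fix ε > 0. For m ≥ 1, |12/m^2 − 0| = 12/m^2.
12/m^2 < ε ⇔ m^2 > 12/ε ⇔ m > (12/ε)^{1/2}.
Take N = (12/ε)^{1/2}. Then m > N implies 12/m^2 < ε.

N = (12/ε)^{1/2}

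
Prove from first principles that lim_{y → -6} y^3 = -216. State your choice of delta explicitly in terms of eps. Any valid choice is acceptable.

delta = min(2, eps/148)

Suppose eps > 0. We seek delta > 0 with 0 < |y + 6| < delta ⇒ |y^3 + 216| < eps.
Factor: y^3 + 216 = (y + 6)(y^2 - 6y + 36), so |y^3 + 216| = |y + 6|·|y^2 - 6y + 36|.
Restrict delta ≤ 2. Then |y + 6| < 2 gives |y| < 8, so by the triangle inequality |y^2 - 6y + 36| ≤ 8^2 + 6·8 + 36 = 148.
Hence |y^3 + 216| ≤ 148|y + 6|, which is < eps once |y + 6| < eps/148.
Take delta = min(2, eps/148). If 0 < |y + 6| < delta then both bounds hold and |y^3 + 216| ≤ 148|y + 6| < 148·(eps/148) = eps.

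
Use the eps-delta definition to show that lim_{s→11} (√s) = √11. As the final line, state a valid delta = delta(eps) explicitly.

delta = min(11, √11·eps)

Let eps > 0. We want delta > 0 such that 0 < |s − 11| < delta implies |√s − √11| < eps.
Rationalise: √s − √11 = (s − 11)/(√s + √11), so |√s − √11| = |s − 11|/(√s + √11).
Restrict delta ≤ 11 so that |s − 11| < 11 forces s > 0, and then √s + √11 > √11.
Hence |√s − √11| < |s − 11|/√11, which is < eps once |s − 11| < √11·eps.
Take delta = min(11, √11·eps). If 0 < |s − 11| < delta then s > 0 and |√s − √11| < |s − 11|/√11 < eps.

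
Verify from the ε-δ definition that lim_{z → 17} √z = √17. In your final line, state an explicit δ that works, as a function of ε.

δ = min(17, √17·ε)

Let ε > 0. We want δ > 0 such that 0 < |z − 17| < δ implies |√z − √17| < ε.
Multiplying by the conjugate, |√z − √17| = |z − 17|/(√z + √17).
Restrict δ ≤ 17 so that |z − 17| < 17 forces z > 0, and then √z + √17 > √17.
Hence |√z − √17| < |z − 17|/√17, which is < ε once |z − 17| < √17·ε.
Take δ = min(17, √17·ε). If 0 < |z − 17| < δ then z > 0 and |√z − √17| < |z − 17|/√17 < ε.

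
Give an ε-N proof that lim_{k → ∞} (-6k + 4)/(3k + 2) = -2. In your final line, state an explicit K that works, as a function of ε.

K = (8/3)/ε

Suppose ε > 0. For k ≥ 1, |(-6k + 4)/(3k + 2) + 2| = |24|/(3(3k + 2)) = 24/(3(3k + 2)).
Since 3k + 2 ≥ 3k for k ≥ 1, this is ≤ 24/(3·3k) = (8/3)/k.
So |(-6k + 4)/(3k + 2) + 2| < ε whenever k > (8/3)/ε.
Take K = (8/3)/ε. If k > K then |(-6k + 4)/(3k + 2) + 2| ≤ (8/3)/k < ε.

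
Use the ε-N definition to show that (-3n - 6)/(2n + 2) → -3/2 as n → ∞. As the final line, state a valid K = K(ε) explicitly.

Let ε > 0 be given. For n ≥ 1, |(-3n - 6)/(2n + 2) + 3/2| = |-6|/(2(2n + 2)) = 6/(2(2n + 2)).
Since 2n + 2 ≥ 2n for n ≥ 1, this is ≤ 6/(2·2n) = (3/2)/n.
So |(-3n - 6)/(2n + 2) + 3/2| < ε whenever n > (3/2)/ε.
Take K = (3/2)/ε. If n > K then |(-3n - 6)/(2n + 2) + 3/2| ≤ (3/2)/n < ε.

K = (3/2)/ε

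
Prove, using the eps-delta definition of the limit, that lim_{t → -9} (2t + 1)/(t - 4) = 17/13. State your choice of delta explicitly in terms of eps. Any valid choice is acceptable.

delta = min(13/2, (169/18)eps)

Fix eps > 0. We want delta > 0 with 0 < |t + 9| < delta ⇒ |(2t + 1)/(t - 4) − (17/13)| < eps.
Combining over a common denominator, (2t + 1)/(t - 4) − (17/13) = [(2t + 1)·(-13) − (-17)·(t - 4)] / [(-13)·(t - 4)] = -9(t + 9) / ((-13)(t - 4)).
So |(2t + 1)/(t - 4) − (17/13)| = 9|t + 9| / (13·|t − 4|).
Require delta ≤ 13/2, so |t − 4| ≥ |-13| − |t + 9| > 13 − 13/2 = 13/2.
Hence |(2t + 1)/(t - 4) − (17/13)| < 9|t + 9|/(13·(13/2)) = (18/169)|t + 9|, which is < eps once |t + 9| < (169/18)eps.
Take delta = min(13/2, (169/18)eps). Then 0 < |t + 9| < delta forces both bounds, so |(2t + 1)/(t - 4) − (17/13)| < eps.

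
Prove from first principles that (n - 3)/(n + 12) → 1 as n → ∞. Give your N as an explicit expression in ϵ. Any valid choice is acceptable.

Fix ϵ > 0. For n ≥ 1, |(n - 3)/(n + 12) − 1| = |-15|/((n + 12)) = 15/((n + 12)).
Since n + 12 ≥ n for n ≥ 1, this is ≤ 15/(n) = 15/n.
So |(n - 3)/(n + 12) − 1| < ϵ whenever n > 15/ϵ.
Take N = 15/ϵ. If n > N then |(n - 3)/(n + 12) − 1| ≤ 15/n < ϵ.

N = 15/ϵ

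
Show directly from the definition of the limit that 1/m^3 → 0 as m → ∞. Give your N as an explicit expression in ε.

N = (1/ε)^{1/3}

Let ε > 0 be given. For m ≥ 1, |1/m^3 − 0| = 1/m^3.
1/m^3 < ε ⇔ m^3 > 1/ε ⇔ m > (1/ε)^{1/3}.
Take N = (1/ε)^{1/3}. Then m > N implies 1/m^3 < ε.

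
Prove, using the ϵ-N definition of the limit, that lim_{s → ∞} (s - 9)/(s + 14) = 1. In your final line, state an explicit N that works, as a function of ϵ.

N = 23/ϵ

Fix ϵ > 0. We seek N > 0 such that s > N implies |(s - 9)/(s + 14) − 1| < ϵ.
(s - 9)/(s + 14) − 1 = ((s - 9) − (s + 14)) / ((s + 14)) = -23/((s + 14)).
For s > 0 we have s + 14 > s, so |(s - 9)/(s + 14) − 1| = 23/((s + 14)) < 23/(s) = 23/s.
Thus |(s - 9)/(s + 14) − 1| < ϵ whenever s > 23/ϵ.
Take N = 23/ϵ. If s > N then |(s - 9)/(s + 14) − 1| < 23/s < ϵ.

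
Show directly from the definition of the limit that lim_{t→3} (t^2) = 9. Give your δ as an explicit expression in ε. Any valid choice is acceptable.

Let ε > 0 be given. We seek δ > 0 with 0 < |t − 3| < δ ⇒ |t^2 − 9| < ε.
Factor: t^2 − 9 = (t − 3)(t + 3), so |t^2 − 9| = |t − 3|·|t + 3|.
Impose δ ≤ 1 so that |t| < 4; then |t + 3| ≤ 7.
Hence |t^2 − 9| ≤ 7|t − 3|, which is < ε once |t − 3| < ε/7.
Take δ = min(1, ε/7). If 0 < |t − 3| < δ then both bounds hold and |t^2 − 9| ≤ 7|t − 3| < 7·(ε/7) = ε.

δ = min(1, ε/7)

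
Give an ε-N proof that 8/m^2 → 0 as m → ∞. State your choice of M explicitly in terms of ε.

M = (8/ε)^{1/2}

Let ε > 0 be given. For m ≥ 1, |8/m^2 − 0| = 8/m^2.
8/m^2 < ε ⇔ m^2 > 8/ε ⇔ m > (8/ε)^{1/2}.
Take M = (8/ε)^{1/2}. Then m > M implies 8/m^2 < ε.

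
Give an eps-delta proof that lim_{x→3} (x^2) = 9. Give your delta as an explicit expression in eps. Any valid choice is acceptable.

delta = min(1, eps/7)

Suppose eps > 0. We seek delta > 0 with 0 < |x − 3| < delta ⇒ |x^2 − 9| < eps.
Factor: x^2 − 9 = (x − 3)(x + 3), so |x^2 − 9| = |x − 3|·|x + 3|.
Restrict delta ≤ 1. Then |x − 3| < 1 gives |x| < 4, so by the triangle inequality |x + 3| ≤ 4 + 3 = 7.
Hence |x^2 − 9| ≤ 7|x − 3|, which is < eps once |x − 3| < eps/7.
Take delta = min(1, eps/7). If 0 < |x − 3| < delta then both bounds hold and |x^2 − 9| ≤ 7|x − 3| < 7·(eps/7) = eps.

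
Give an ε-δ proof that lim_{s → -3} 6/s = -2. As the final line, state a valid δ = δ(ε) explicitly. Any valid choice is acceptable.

Fix ε > 0. We seek δ > 0 such that 0 < |s + 3| < δ implies |6/s + 2| < ε.
|6/s + 2| = 6·|-3 − s|/(3·|s|) = 6|s + 3|/(3|s|).
Require δ ≤ 3/2 so that |s| > 3 − 3/2 = 3/2, hence 3|s| > 9/2.
Then |6/s + 2| < 6|s + 3|/(9/2), which is < ε when |s + 3| < (3/4)ε.
Take δ = min(3/2, (3/4)ε). Then 0 < |s + 3| < δ gives both |s + 3| < 3/2 and |s + 3| < (3/4)ε, so |6/s + 2| < ε.

δ = min(3/2, (3/4)ε)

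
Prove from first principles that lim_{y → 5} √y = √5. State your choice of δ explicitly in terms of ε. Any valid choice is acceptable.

δ = min(5, √5·ε)

Let ε > 0. We want δ > 0 such that 0 < |y − 5| < δ implies |√y − √5| < ε.
Multiplying by the conjugate, |√y − √5| = |y − 5|/(√y + √5).
Restrict δ ≤ 5 so that |y − 5| < 5 forces y > 0, and then √y + √5 > √5.
Hence |√y − √5| < |y − 5|/√5, which is < ε once |y − 5| < √5·ε.
Take δ = min(5, √5·ε). If 0 < |y − 5| < δ then y > 0 and |√y − √5| < |y − 5|/√5 < ε.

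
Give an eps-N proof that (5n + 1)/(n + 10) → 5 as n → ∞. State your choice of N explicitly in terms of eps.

N = 49/eps

Let eps > 0 be given. For n ≥ 1, |(5n + 1)/(n + 10) − 5| = |-49|/((n + 10)) = 49/((n + 10)).
Since n + 10 ≥ n for n ≥ 1, this is ≤ 49/(n) = 49/n.
So |(5n + 1)/(n + 10) − 5| < eps whenever n > 49/eps.
Take N = 49/eps. If n > N then |(5n + 1)/(n + 10) − 5| ≤ 49/n < eps.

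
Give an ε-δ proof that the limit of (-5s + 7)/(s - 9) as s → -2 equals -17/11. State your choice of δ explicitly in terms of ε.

Fix ε > 0. We want δ > 0 with 0 < |s + 2| < δ ⇒ |(-5s + 7)/(s - 9) + 17/11| < ε.
Combining over a common denominator, (-5s + 7)/(s - 9) + 17/11 = [(-5s + 7)·(-11) − 17·(s - 9)] / [(-11)·(s - 9)] = 38(s + 2) / ((-11)(s - 9)).
So |(-5s + 7)/(s - 9) + 17/11| = 38|s + 2| / (11·|s − 9|).
Restrict δ ≤ 11/2. Then |s + 2| < 11/2 gives |s − 9| = |(s + 2) + (-11)| ≥ 11 − 11/2 = 11/2.
Hence |(-5s + 7)/(s - 9) + 17/11| < 38|s + 2|/(11·(11/2)) = (76/121)|s + 2|, which is < ε once |s + 2| < (121/76)ε.
Take δ = min(11/2, (121/76)ε). Then 0 < |s + 2| < δ forces both bounds, so |(-5s + 7)/(s - 9) + 17/11| < ε.

δ = min(11/2, (121/76)ε)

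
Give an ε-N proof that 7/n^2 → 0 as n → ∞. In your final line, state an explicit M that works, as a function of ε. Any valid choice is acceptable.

Let ε > 0 be given. For n ≥ 1, |7/n^2 − 0| = 7/n^2.
7/n^2 < ε ⇔ n^2 > 7/ε ⇔ n > (7/ε)^{1/2}.
Take M = (7/ε)^{1/2}. Then n > M implies 7/n^2 < ε.

M = (7/ε)^{1/2}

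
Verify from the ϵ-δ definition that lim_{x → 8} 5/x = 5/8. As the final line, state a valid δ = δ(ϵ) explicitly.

δ = min(4, (32/5)ϵ)

Suppose ϵ > 0. We seek δ > 0 such that 0 < |x − 8| < δ implies |5/x − (5/8)| < ϵ.
|5/x − (5/8)| = 5·|8 − x|/(8·|x|) = 5|x − 8|/(8|x|).
Restrict δ ≤ 4. Then |x − 8| < 4 gives |x| > 4, so 8|x| > 32.
Then |5/x − (5/8)| < 5|x − 8|/32, which is < ϵ when |x − 8| < (32/5)ϵ.
Take δ = min(4, (32/5)ϵ). Then 0 < |x − 8| < δ gives both |x − 8| < 4 and |x − 8| < (32/5)ϵ, so |5/x − (5/8)| < ϵ.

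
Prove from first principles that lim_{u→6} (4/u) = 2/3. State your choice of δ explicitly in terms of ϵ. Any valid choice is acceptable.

δ = min(3, (9/2)ϵ)

Let ϵ > 0 be given. We seek δ > 0 such that 0 < |u − 6| < δ implies |4/u − (2/3)| < ϵ.
|4/u − (2/3)| = 4·|6 − u|/(6·|u|) = 4|u − 6|/(6|u|).
Restrict δ ≤ 3. Then |u − 6| < 3 gives |u| > 3, so 6|u| > 18.
Then |4/u − (2/3)| < 4|u − 6|/18, which is < ϵ when |u − 6| < (9/2)ϵ.
Take δ = min(3, (9/2)ϵ). Then 0 < |u − 6| < δ gives both |u − 6| < 3 and |u − 6| < (9/2)ϵ, so |4/u − (2/3)| < ϵ.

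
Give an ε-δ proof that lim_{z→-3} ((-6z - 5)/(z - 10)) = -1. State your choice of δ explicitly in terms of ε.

δ = min(13/2, (13/10)ε)

Fix ε > 0. We want δ > 0 with 0 < |z + 3| < δ ⇒ |(-6z - 5)/(z - 10) + 1| < ε.
Combining over a common denominator, (-6z - 5)/(z - 10) + 1 = [(-6z - 5)·(-13) − 13·(z - 10)] / [(-13)·(z - 10)] = 65(z + 3) / ((-13)(z - 10)).
So |(-6z - 5)/(z - 10) + 1| = 65|z + 3| / (13·|z − 10|).
Require δ ≤ 13/2, so |z − 10| ≥ |-13| − |z + 3| > 13 − 13/2 = 13/2.
Hence |(-6z - 5)/(z - 10) + 1| < 65|z + 3|/(13·(13/2)) = (10/13)|z + 3|, which is < ε once |z + 3| < (13/10)ε.
Take δ = min(13/2, (13/10)ε). Then 0 < |z + 3| < δ forces both bounds, so |(-6z - 5)/(z - 10) + 1| < ε.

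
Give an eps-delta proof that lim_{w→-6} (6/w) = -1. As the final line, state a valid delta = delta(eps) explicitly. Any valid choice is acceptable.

delta = min(3, 3eps)

Suppose eps > 0. We seek delta > 0 such that 0 < |w + 6| < delta implies |6/w + 1| < eps.
|6/w + 1| = 6·|-6 − w|/(6·|w|) = 6|w + 6|/(6|w|).
Restrict delta ≤ 3. Then |w + 6| < 3 gives |w| > 3, so 6|w| > 18.
Then |6/w + 1| < 6|w + 6|/18, which is < eps when |w + 6| < 3eps.
Take delta = min(3, 3eps). Then 0 < |w + 6| < delta gives both |w + 6| < 3 and |w + 6| < 3eps, so |6/w + 1| < eps.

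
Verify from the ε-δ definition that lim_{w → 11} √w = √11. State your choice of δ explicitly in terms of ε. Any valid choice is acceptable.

δ = min(11, √11·ε)

Let ε > 0 be given. We want δ > 0 such that 0 < |w − 11| < δ implies |√w − √11| < ε.
Rationalise: √w − √11 = (w − 11)/(√w + √11), so |√w − √11| = |w − 11|/(√w + √11).
Restrict δ ≤ 11 so that |w − 11| < 11 forces w > 0, and then √w + √11 > √11.
Hence |√w − √11| < |w − 11|/√11, which is < ε once |w − 11| < √11·ε.
Take δ = min(11, √11·ε). If 0 < |w − 11| < δ then w > 0 and |√w − √11| < |w − 11|/√11 < ε.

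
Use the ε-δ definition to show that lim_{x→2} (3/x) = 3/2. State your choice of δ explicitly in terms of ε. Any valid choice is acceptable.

Let ε > 0. We seek δ > 0 such that 0 < |x − 2| < δ implies |3/x − (3/2)| < ε.
|3/x − (3/2)| = 3·|2 − x|/(2·|x|) = 3|x − 2|/(2|x|).
Restrict δ ≤ 1. Then |x − 2| < 1 gives |x| > 1, so 2|x| > 2.
Then |3/x − (3/2)| < 3|x − 2|/2, which is < ε when |x − 2| < (2/3)ε.
Take δ = min(1, (2/3)ε). Then 0 < |x − 2| < δ gives both |x − 2| < 1 and |x − 2| < (2/3)ε, so |3/x − (3/2)| < ε.

δ = min(1, (2/3)ε)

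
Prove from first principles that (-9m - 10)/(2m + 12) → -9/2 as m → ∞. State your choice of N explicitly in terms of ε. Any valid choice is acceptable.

N = 22/ε

Fix ε > 0. For m ≥ 1, |(-9m - 10)/(2m + 12) + 9/2| = |88|/(2(2m + 12)) = 88/(2(2m + 12)).
Since 2m + 12 ≥ 2m for m ≥ 1, this is ≤ 88/(2·2m) = 22/m.
So |(-9m - 10)/(2m + 12) + 9/2| < ε whenever m > 22/ε.
Take N = 22/ε. If m > N then |(-9m - 10)/(2m + 12) + 9/2| ≤ 22/m < ε.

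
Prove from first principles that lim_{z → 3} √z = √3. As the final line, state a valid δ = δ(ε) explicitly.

Suppose ε > 0. We want δ > 0 such that 0 < |z − 3| < δ implies |√z − √3| < ε.
Multiplying by the conjugate, |√z − √3| = |z − 3|/(√z + √3).
Restrict δ ≤ 3 so that |z − 3| < 3 forces z > 0, and then √z + √3 > √3.
Hence |√z − √3| < |z − 3|/√3, which is < ε once |z − 3| < √3·ε.
Take δ = min(3, √3·ε). If 0 < |z − 3| < δ then z > 0 and |√z − √3| < |z − 3|/√3 < ε.

δ = min(3, √3·ε)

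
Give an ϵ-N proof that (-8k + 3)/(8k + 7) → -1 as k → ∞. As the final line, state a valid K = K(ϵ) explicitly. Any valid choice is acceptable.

Suppose ϵ > 0. For k ≥ 1, |(-8k + 3)/(8k + 7) + 1| = |80|/(8(8k + 7)) = 80/(8(8k + 7)).
Since 8k + 7 ≥ 8k for k ≥ 1, this is ≤ 80/(8·8k) = (5/4)/k.
So |(-8k + 3)/(8k + 7) + 1| < ϵ whenever k > (5/4)/ϵ.
Take K = (5/4)/ϵ. If k > K then |(-8k + 3)/(8k + 7) + 1| ≤ (5/4)/k < ϵ.

K = (5/4)/ϵ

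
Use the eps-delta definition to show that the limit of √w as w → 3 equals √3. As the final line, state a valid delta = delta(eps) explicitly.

delta = min(3, √3·eps)

Let eps > 0 be given. We want delta > 0 such that 0 < |w − 3| < delta implies |√w − √3| < eps.
Multiplying by the conjugate, |√w − √3| = |w − 3|/(√w + √3).
Restrict delta ≤ 3 so that |w − 3| < 3 forces w > 0, and then √w + √3 > √3.
Hence |√w − √3| < |w − 3|/√3, which is < eps once |w − 3| < √3·eps.
Take delta = min(3, √3·eps). If 0 < |w − 3| < delta then w > 0 and |√w − √3| < |w − 3|/√3 < eps.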